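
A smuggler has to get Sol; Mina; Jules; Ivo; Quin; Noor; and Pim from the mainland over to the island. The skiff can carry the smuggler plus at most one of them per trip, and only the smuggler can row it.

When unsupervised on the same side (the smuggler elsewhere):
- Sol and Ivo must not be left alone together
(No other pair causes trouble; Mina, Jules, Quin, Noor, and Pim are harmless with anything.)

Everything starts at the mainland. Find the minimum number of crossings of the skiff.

Counting alone: the smuggler can take at most 1 across per trip to the island, so moving all 7 needs at least 7 loaded trips out, with a return between consecutive ones — at least 13 crossings.
The plan below uses exactly 13 crossings, so it is optimal:
1. Smuggler goes to the island with Sol.
2. Smuggler goes back to the mainland alone.
3. Smuggler goes to the island with Mina.
4. Smuggler goes back to the mainland alone.
5. Smuggler goes to the island with Jules.
6. Smuggler goes back to the mainland alone.
7. Smuggler goes to the island with Quin.
8. Smuggler goes back to the mainland alone.
9. Smuggler goes to the island with Noor.
10. Smuggler goes back to the mainland alone.
11. Smuggler goes to the island with Pim.
12. Smuggler goes back to the mainland alone.
13. Smuggler goes to the island with Ivo.

13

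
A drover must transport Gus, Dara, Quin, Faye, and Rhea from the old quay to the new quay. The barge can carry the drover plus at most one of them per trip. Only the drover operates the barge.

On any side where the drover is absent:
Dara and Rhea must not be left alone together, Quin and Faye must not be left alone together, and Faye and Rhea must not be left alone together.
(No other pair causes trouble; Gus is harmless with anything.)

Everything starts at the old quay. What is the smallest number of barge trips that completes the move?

impossible

Whatever the first load, the items left behind include a forbidden pair without the drover. No opening move is safe, so no plan exists.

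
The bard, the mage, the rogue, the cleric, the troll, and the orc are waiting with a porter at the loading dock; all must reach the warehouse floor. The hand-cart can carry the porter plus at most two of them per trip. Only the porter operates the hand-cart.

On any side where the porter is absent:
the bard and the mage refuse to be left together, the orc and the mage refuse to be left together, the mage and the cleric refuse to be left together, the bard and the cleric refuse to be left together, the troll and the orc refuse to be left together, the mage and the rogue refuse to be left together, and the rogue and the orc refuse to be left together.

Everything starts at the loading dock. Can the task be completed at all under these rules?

No

Whatever the first load, the items left behind include a forbidden pair without the porter. No opening move is safe, so no plan exists.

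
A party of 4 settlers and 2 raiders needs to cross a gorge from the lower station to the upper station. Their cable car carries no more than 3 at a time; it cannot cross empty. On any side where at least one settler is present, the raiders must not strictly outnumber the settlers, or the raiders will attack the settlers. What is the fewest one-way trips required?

Counting alone: each trip to the upper station takes at most 3 across and each return brings at least 1 back, so after t trips out (and t−1 returns) at most 3t − (t−1) of the 6 are across; that first reaches 6 at t = 3, so at least 5 crossings are needed.
The plan below uses exactly 5 crossings, so it is optimal:
1. 2 raiders → the upper station.  (the lower station: 4S 0R; the upper station: 0S 2R)
2. 1 raider ← the lower station.  (the lower station: 4S 1R; the upper station: 0S 1R)
3. 2 settlers and 1 raider → the upper station.  (the lower station: 2S 0R; the upper station: 2S 2R)
4. 1 raider ← the lower station.  (the lower station: 2S 1R; the upper station: 2S 1R)
5. 2 settlers and 1 raider → the upper station.  (the lower station: 0S 0R; the upper station: 4S 2R)

5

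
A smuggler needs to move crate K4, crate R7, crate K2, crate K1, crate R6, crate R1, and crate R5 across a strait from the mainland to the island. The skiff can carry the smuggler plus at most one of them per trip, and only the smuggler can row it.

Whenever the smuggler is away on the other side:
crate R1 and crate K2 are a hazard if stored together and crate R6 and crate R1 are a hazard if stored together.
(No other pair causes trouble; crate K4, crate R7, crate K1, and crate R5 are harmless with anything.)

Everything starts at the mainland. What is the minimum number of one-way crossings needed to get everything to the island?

15

Counting alone: the smuggler can take at most 1 across per trip to the island, so moving all 7 needs at least 7 loaded trips out, with a return between consecutive ones — at least 13 crossings.
The safety rule pushes this higher. Following every safe sequence of crossings, the most of the 7 that can be at the island as the skiff arrives there on crossing 13 is 6 — never all 7.
So no plan with fewer than 15 crossings exists, and this one achieves 15:
1. Smuggler goes to the island with crate R1.  [the mainland: crate K1, crate K2, crate K4, crate R5, crate R6, crate R7 | the island: crate R1]
2. Smuggler goes back to the mainland alone.  [the mainland: crate K1, crate K2, crate K4, crate R5, crate R6, crate R7 | the island: crate R1]
3. Smuggler goes to the island with crate K4.  [the mainland: crate K1, crate K2, crate R5, crate R6, crate R7 | the island: crate K4, crate R1]
4. Smuggler goes back to the mainland alone.  [the mainland: crate K1, crate K2, crate R5, crate R6, crate R7 | the island: crate K4, crate R1]
5. Smuggler goes to the island with crate R7.  [the mainland: crate K1, crate K2, crate R5, crate R6 | the island: crate K4, crate R1, crate R7]
6. Smuggler goes back to the mainland alone.  [the mainland: crate K1, crate K2, crate R5, crate R6 | the island: crate K4, crate R1, crate R7]
7. Smuggler goes to the island with crate K2.  [the mainland: crate K1, crate R5, crate R6 | the island: crate K2, crate K4, crate R1, crate R7]
8. Smuggler goes back to the mainland with crate R1.  [the mainland: crate K1, crate R1, crate R5, crate R6 | the island: crate K2, crate K4, crate R7]
9. Smuggler goes to the island with crate R6.  [the mainland: crate K1, crate R1, crate R5 | the island: crate K2, crate K4, crate R6, crate R7]
10. Smuggler goes back to the mainland alone.  [the mainland: crate K1, crate R1, crate R5 | the island: crate K2, crate K4, crate R6, crate R7]
11. Smuggler goes to the island with crate K1.  [the mainland: crate R1, crate R5 | the island: crate K1, crate K2, crate K4, crate R6, crate R7]
12. Smuggler goes back to the mainland alone.  [the mainland: crate R1, crate R5 | the island: crate K1, crate K2, crate K4, crate R6, crate R7]
13. Smuggler goes to the island with crate R5.  [the mainland: crate R1 | the island: crate K1, crate K2, crate K4, crate R5, crate R6, crate R7]
14. Smuggler goes back to the mainland alone.  [the mainland: crate R1 | the island: crate K1, crate K2, crate K4, crate R5, crate R6, crate R7]
15. Smuggler goes to the island with crate R1.  [the mainland: — | the island: crate K1, crate K2, crate K4, crate R1, crate R5, crate R6, crate R7]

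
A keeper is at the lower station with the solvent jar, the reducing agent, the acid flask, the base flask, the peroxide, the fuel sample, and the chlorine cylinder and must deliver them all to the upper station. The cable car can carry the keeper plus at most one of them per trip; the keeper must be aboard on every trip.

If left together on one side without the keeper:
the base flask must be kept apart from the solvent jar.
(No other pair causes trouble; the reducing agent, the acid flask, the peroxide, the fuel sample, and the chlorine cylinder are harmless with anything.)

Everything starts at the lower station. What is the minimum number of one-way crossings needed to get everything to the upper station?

13

Counting alone: the keeper can take at most 1 across per trip to the upper station, so moving all 7 needs at least 7 loaded trips out, with a return between consecutive ones — at least 13 crossings.
The plan below uses exactly 13 crossings, so it is optimal:
1. Keeper goes to the upper station with the solvent jar.
2. Keeper goes back to the lower station alone.
3. Keeper goes to the upper station with the reducing agent.
4. Keeper goes back to the lower station alone.
5. Keeper goes to the upper station with the acid flask.
6. Keeper goes back to the lower station alone.
7. Keeper goes to the upper station with the peroxide.
8. Keeper goes back to the lower station alone.
9. Keeper goes to the upper station with the fuel sample.
10. Keeper goes back to the lower station alone.
11. Keeper goes to the upper station with the chlorine cylinder.
12. Keeper goes back to the lower station alone.
13. Keeper goes to the upper station with the base flask.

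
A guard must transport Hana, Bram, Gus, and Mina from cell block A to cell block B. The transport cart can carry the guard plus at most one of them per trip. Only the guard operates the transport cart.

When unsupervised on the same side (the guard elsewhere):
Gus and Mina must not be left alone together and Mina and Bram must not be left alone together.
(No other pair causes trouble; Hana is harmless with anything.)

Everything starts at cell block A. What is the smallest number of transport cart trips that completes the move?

9

Counting alone: the guard can take at most 1 across per trip to cell block B, so moving all 4 needs at least 4 loaded trips out, with a return between consecutive ones — at least 7 crossings.
The safety rule pushes this higher. Following every safe sequence of crossings, the most of the 4 that can be at cell block B as the transport cart arrives there on crossing 7 is 3 — never all 4.
So no plan with fewer than 9 crossings exists, and this one achieves 9:
1. Guard goes to cell block B with Mina.
2. Guard goes back to cell block A alone.
3. Guard goes to cell block B with Hana.
4. Guard goes back to cell block A alone.
5. Guard goes to cell block B with Bram.
6. Guard goes back to cell block A with Mina.
7. Guard goes to cell block B with Gus.
8. Guard goes back to cell block A alone.
9. Guard goes to cell block B with Mina.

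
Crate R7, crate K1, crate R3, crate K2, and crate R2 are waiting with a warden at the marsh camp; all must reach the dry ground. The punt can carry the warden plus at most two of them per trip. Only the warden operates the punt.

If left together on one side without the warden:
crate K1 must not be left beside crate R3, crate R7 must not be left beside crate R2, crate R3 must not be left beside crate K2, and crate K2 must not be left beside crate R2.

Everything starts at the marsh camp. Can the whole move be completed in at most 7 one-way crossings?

Yes

Yes — this plan uses 7 crossings (≤ 7):
1. Warden goes to the dry ground with crate R2 and crate R3.  [the marsh camp: crate K1, crate K2, crate R7 | the dry ground: crate R2, crate R3]
2. Warden goes back to the marsh camp alone.  [the marsh camp: crate K1, crate K2, crate R7 | the dry ground: crate R2, crate R3]
3. Warden goes to the dry ground with crate R7.  [the marsh camp: crate K1, crate K2 | the dry ground: crate R2, crate R3, crate R7]
4. Warden goes back to the marsh camp with crate R2.  [the marsh camp: crate K1, crate K2, crate R2 | the dry ground: crate R3, crate R7]
5. Warden goes to the dry ground with crate K1 and crate K2.  [the marsh camp: crate R2 | the dry ground: crate K1, crate K2, crate R3, crate R7]
6. Warden goes back to the marsh camp with crate R3.  [the marsh camp: crate R2, crate R3 | the dry ground: crate K1, crate K2, crate R7]
7. Warden goes to the dry ground with crate R2 and crate R3.  [the marsh camp: — | the dry ground: crate K1, crate K2, crate R2, crate R3, crate R7]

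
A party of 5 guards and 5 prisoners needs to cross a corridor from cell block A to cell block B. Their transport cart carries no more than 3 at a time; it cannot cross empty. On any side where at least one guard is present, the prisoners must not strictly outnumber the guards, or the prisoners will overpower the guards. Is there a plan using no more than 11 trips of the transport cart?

Yes — this plan uses 11 crossings (≤ 11):
1. 2 prisoners → cell block B.  (cell block A: 5G 3P; cell block B: 0G 2P)
2. 1 prisoner ← cell block A.  (cell block A: 5G 4P; cell block B: 0G 1P)
3. 3 prisoners → cell block B.  (cell block A: 5G 1P; cell block B: 0G 4P)
4. 1 prisoner ← cell block A.  (cell block A: 5G 2P; cell block B: 0G 3P)
5. 3 guards → cell block B.  (cell block A: 2G 2P; cell block B: 3G 3P)
6. 1 guard and 1 prisoner ← cell block A.  (cell block A: 3G 3P; cell block B: 2G 2P)
7. 3 guards → cell block B.  (cell block A: 0G 3P; cell block B: 5G 2P)
8. 1 prisoner ← cell block A.  (cell block A: 0G 4P; cell block B: 5G 1P)
9. 2 prisoners → cell block B.  (cell block A: 0G 2P; cell block B: 5G 3P)
10. 1 prisoner ← cell block A.  (cell block A: 0G 3P; cell block B: 5G 2P)
11. 3 prisoners → cell block B.  (cell block A: 0G 0P; cell block B: 5G 5P)

Yes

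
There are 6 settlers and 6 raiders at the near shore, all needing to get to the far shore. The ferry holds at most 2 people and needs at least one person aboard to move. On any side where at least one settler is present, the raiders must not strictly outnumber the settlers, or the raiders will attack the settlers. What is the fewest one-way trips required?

Following every safe sequence of crossings from the start, the most of the 12 that can be at the far shore as the ferry arrives there on crossings 1, 3, 5, 7, 9 is 2, 3, 4, 5, 6 respectively; the best ever achieved is 6 of 12.
From crossing 11 on, no configuration arises that was not already reachable earlier: only 15 distinct safe configurations (who is on which side, and where the ferry is) can ever be reached, none of them has everyone across, and every continuation just revisits them. They are: 0 settlers + 0 raiders across (ferry back at the start); 0 settlers + 1 raider across (ferry there); 0 settlers + 1 raider across (ferry back at the start); 0 settlers + 2 raiders across (ferry there); 0 settlers + 2 raiders across (ferry back at the start); 0 settlers + 3 raiders across (ferry there); 0 settlers + 3 raiders across (ferry back at the start); 0 settlers + 4 raiders across (ferry there); 0 settlers + 4 raiders across (ferry back at the start); 0 settlers + 5 raiders across (ferry there); 0 settlers + 5 raiders across (ferry back at the start); 0 settlers + 6 raiders across (ferry there); 1 settler + 1 raider across (ferry there); 1 settler + 1 raider across (ferry back at the start); 2 settlers + 2 raiders across (ferry there). So no valid plan exists.

impossible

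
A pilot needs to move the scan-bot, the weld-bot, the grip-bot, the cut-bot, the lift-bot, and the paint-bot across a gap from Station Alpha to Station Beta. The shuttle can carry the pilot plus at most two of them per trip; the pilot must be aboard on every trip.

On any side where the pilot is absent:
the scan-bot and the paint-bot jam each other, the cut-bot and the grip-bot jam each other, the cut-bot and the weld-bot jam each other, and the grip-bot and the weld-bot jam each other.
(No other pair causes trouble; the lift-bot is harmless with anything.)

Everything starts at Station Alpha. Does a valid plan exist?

No

Whatever the first load, the items left behind include a forbidden pair without the pilot. No opening move is safe, so no plan exists.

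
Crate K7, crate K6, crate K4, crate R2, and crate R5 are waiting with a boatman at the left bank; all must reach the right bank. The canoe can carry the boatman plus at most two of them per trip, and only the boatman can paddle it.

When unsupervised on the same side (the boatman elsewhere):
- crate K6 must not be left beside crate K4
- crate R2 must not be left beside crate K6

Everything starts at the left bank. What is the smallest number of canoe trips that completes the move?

5

Counting alone: the boatman can take at most 2 across per trip to the right bank, so moving all 5 needs at least 3 loaded trips out, with a return between consecutive ones — at least 5 crossings.
The plan below uses exactly 5 crossings, so it is optimal:
1. Boatman goes to the right bank with crate K6.  [the left bank: crate K4, crate K7, crate R2, crate R5 | the right bank: crate K6]
2. Boatman goes back to the left bank alone.  [the left bank: crate K4, crate K7, crate R2, crate R5 | the right bank: crate K6]
3. Boatman goes to the right bank with crate K7 and crate R5.  [the left bank: crate K4, crate R2 | the right bank: crate K6, crate K7, crate R5]
4. Boatman goes back to the left bank alone.  [the left bank: crate K4, crate R2 | the right bank: crate K6, crate K7, crate R5]
5. Boatman goes to the right bank with crate K4 and crate R2.  [the left bank: — | the right bank: crate K4, crate K6, crate K7, crate R2, crate R5]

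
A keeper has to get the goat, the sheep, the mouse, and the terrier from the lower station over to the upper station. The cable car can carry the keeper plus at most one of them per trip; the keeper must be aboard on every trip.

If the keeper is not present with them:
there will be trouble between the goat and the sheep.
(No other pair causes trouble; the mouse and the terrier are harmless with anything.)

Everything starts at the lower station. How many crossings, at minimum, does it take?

7

Counting alone: the keeper can take at most 1 across per trip to the upper station, so moving all 4 needs at least 4 loaded trips out, with a return between consecutive ones — at least 7 crossings.
The plan below uses exactly 7 crossings, so it is optimal:
1. Keeper goes to the upper station with the goat.
2. Keeper goes back to the lower station alone.
3. Keeper goes to the upper station with the mouse.
4. Keeper goes back to the lower station alone.
5. Keeper goes to the upper station with the terrier.
6. Keeper goes back to the lower station alone.
7. Keeper goes to the upper station with the sheep.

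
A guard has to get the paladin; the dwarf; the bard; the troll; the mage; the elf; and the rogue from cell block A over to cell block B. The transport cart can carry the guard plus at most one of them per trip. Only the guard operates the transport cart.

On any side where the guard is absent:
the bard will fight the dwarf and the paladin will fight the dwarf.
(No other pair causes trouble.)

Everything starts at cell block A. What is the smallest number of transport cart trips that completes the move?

15

Counting alone: the guard can take at most 1 across per trip to cell block B, so moving all 7 needs at least 7 loaded trips out, with a return between consecutive ones — at least 13 crossings.
The safety rule pushes this higher. Following every safe sequence of crossings, the most of the 7 that can be at cell block B as the transport cart arrives there on crossing 13 is 6 — never all 7.
So no plan with fewer than 15 crossings exists, and this one achieves 15:
1. Guard goes to cell block B with the dwarf.  [cell block A: the bard, the elf, the mage, the paladin, the rogue, the troll | cell block B: the dwarf]
2. Guard goes back to cell block A alone.  [cell block A: the bard, the elf, the mage, the paladin, the rogue, the troll | cell block B: the dwarf]
3. Guard goes to cell block B with the paladin.  [cell block A: the bard, the elf, the mage, the rogue, the troll | cell block B: the dwarf, the paladin]
4. Guard goes back to cell block A with the dwarf.  [cell block A: the bard, the dwarf, the elf, the mage, the rogue, the troll | cell block B: the paladin]
5. Guard goes to cell block B with the bard.  [cell block A: the dwarf, the elf, the mage, the rogue, the troll | cell block B: the bard, the paladin]
6. Guard goes back to cell block A alone.  [cell block A: the dwarf, the elf, the mage, the rogue, the troll | cell block B: the bard, the paladin]
7. Guard goes to cell block B with the troll.  [cell block A: the dwarf, the elf, the mage, the rogue | cell block B: the bard, the paladin, the troll]
8. Guard goes back to cell block A alone.  [cell block A: the dwarf, the elf, the mage, the rogue | cell block B: the bard, the paladin, the troll]
9. Guard goes to cell block B with the mage.  [cell block A: the dwarf, the elf, the rogue | cell block B: the bard, the mage, the paladin, the troll]
10. Guard goes back to cell block A alone.  [cell block A: the dwarf, the elf, the rogue | cell block B: the bard, the mage, the paladin, the troll]
11. Guard goes to cell block B with the elf.  [cell block A: the dwarf, the rogue | cell block B: the bard, the elf, the mage, the paladin, the troll]
12. Guard goes back to cell block A alone.  [cell block A: the dwarf, the rogue | cell block B: the bard, the elf, the mage, the paladin, the troll]
13. Guard goes to cell block B with the rogue.  [cell block A: the dwarf | cell block B: the bard, the elf, the mage, the paladin, the rogue, the troll]
14. Guard goes back to cell block A alone.  [cell block A: the dwarf | cell block B: the bard, the elf, the mage, the paladin, the rogue, the troll]
15. Guard goes to cell block B with the dwarf.  [cell block A: — | cell block B: the bard, the dwarf, the elf, the mage, the paladin, the rogue, the troll]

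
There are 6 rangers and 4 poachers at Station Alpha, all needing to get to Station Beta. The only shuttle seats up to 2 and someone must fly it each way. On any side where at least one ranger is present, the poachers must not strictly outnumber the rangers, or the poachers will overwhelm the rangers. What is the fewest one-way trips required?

17

Counting alone: each trip to Station Beta takes at most 2 across and each return brings at least 1 back, so after t trips out (and t−1 returns) at most 2t − (t−1) of the 10 are across; that first reaches 10 at t = 9, so at least 17 crossings are needed.
The plan below uses exactly 17 crossings, so it is optimal:
1. 2 poachers → Station Beta.  (Station Alpha: 6R 2P; Station Beta: 0R 2P)
2. 1 poacher ← Station Alpha.  (Station Alpha: 6R 3P; Station Beta: 0R 1P)
3. 2 poachers → Station Beta.  (Station Alpha: 6R 1P; Station Beta: 0R 3P)
4. 1 poacher ← Station Alpha.  (Station Alpha: 6R 2P; Station Beta: 0R 2P)
5. 2 rangers → Station Beta.  (Station Alpha: 4R 2P; Station Beta: 2R 2P)
6. 1 poacher ← Station Alpha.  (Station Alpha: 4R 3P; Station Beta: 2R 1P)
7. 1 ranger and 1 poacher → Station Beta.  (Station Alpha: 3R 2P; Station Beta: 3R 2P)
8. 1 poacher ← Station Alpha.  (Station Alpha: 3R 3P; Station Beta: 3R 1P)
9. 2 poachers → Station Beta.  (Station Alpha: 3R 1P; Station Beta: 3R 3P)
10. 1 poacher ← Station Alpha.  (Station Alpha: 3R 2P; Station Beta: 3R 2P)
11. 1 ranger and 1 poacher → Station Beta.  (Station Alpha: 2R 1P; Station Beta: 4R 3P)
12. 1 poacher ← Station Alpha.  (Station Alpha: 2R 2P; Station Beta: 4R 2P)
13. 2 poachers → Station Beta.  (Station Alpha: 2R 0P; Station Beta: 4R 4P)
14. 1 poacher ← Station Alpha.  (Station Alpha: 2R 1P; Station Beta: 4R 3P)
15. 1 ranger and 1 poacher → Station Beta.  (Station Alpha: 1R 0P; Station Beta: 5R 4P)
16. 1 poacher ← Station Alpha.  (Station Alpha: 1R 1P; Station Beta: 5R 3P)
17. 1 ranger and 1 poacher → Station Beta.  (Station Alpha: 0R 0P; Station Beta: 6R 4P)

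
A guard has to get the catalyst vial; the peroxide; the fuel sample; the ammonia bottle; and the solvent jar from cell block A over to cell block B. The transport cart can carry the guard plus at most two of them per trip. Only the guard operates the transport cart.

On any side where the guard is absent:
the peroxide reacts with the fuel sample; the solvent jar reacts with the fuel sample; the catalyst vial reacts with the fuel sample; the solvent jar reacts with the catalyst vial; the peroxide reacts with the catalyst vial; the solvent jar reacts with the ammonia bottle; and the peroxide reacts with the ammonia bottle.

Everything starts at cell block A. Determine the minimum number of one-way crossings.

impossible

Whatever the first load, the items left behind include a forbidden pair without the guard. No opening move is safe, so no plan exists.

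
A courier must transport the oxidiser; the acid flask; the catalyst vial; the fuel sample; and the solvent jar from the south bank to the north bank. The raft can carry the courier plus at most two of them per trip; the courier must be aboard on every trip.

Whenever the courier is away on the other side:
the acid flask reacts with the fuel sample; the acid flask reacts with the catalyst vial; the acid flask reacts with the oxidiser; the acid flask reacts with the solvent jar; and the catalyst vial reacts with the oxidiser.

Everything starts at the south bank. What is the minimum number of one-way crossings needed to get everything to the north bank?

7

Counting alone: the courier can take at most 2 across per trip to the north bank, so moving all 5 needs at least 3 loaded trips out, with a return between consecutive ones — at least 5 crossings.
The safety rule pushes this higher. Following every safe sequence of crossings, the most of the 5 that can be at the north bank as the raft arrives there on crossing 5 is 4 — never all 5.
So no plan with fewer than 7 crossings exists, and this one achieves 7:
1. Courier goes to the north bank with the acid flask and the oxidiser.
2. Courier goes back to the south bank with the oxidiser.
3. Courier goes to the north bank with the fuel sample and the oxidiser.
4. Courier goes back to the south bank with the acid flask.
5. Courier goes to the north bank with the acid flask and the solvent jar.
6. Courier goes back to the south bank with the acid flask.
7. Courier goes to the north bank with the acid flask and the catalyst vial.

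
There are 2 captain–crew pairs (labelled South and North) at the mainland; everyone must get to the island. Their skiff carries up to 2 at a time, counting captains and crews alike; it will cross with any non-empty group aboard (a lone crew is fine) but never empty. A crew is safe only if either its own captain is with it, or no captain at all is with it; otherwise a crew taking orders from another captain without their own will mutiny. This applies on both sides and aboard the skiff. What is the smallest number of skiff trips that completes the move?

5

Counting alone: each trip to the island takes at most 2 across and each return brings at least 1 back, so after t trips out (and t−1 returns) at most 2t − (t−1) of the 4 are across; that first reaches 4 at t = 3, so at least 5 crossings are needed.
The plan below uses exactly 5 crossings, so it is optimal:
1. captain South and crew South cross → the island.
2. captain South crosses ← the mainland.
3. captain North and captain South cross → the island.
4. captain North crosses ← the mainland.
5. captain North and crew North cross → the island.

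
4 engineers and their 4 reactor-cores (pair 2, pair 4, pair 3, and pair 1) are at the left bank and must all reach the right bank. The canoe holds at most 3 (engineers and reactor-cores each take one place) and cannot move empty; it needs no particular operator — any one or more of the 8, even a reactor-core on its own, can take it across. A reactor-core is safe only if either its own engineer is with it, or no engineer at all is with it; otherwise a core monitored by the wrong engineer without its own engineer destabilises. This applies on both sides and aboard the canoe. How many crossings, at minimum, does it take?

9

Counting alone: each trip to the right bank takes at most 3 across and each return brings at least 1 back, so after t trips out (and t−1 returns) at most 3t − (t−1) of the 8 are across; that first reaches 8 at t = 4, so at least 7 crossings are needed.
The safety rule pushes this higher. Following every safe sequence of crossings, the most of the 8 that can be at the right bank as the canoe arrives there on crossing 7 is 7 — never all 8.
So no plan with fewer than 9 crossings exists, and this one achieves 9:
1. engineer 2 and reactor-core 2 cross → the right bank.
2. engineer 2 crosses ← the left bank.
3. engineer 2, engineer 4, and reactor-core 4 cross → the right bank.
4. engineer 2 and reactor-core 2 cross ← the left bank.
5. engineer 1, engineer 2, and engineer 3 cross → the right bank.
6. reactor-core 4 crosses ← the left bank.
7. reactor-core 2 and reactor-core 4 cross → the right bank.
8. reactor-core 2 crosses ← the left bank.
9. reactor-core 1, reactor-core 2, and reactor-core 3 cross → the right bank.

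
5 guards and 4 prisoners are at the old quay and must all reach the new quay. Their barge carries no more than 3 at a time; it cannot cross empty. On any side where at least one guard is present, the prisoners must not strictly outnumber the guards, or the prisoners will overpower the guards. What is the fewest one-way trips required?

Counting alone: each trip to the new quay takes at most 3 across and each return brings at least 1 back, so after t trips out (and t−1 returns) at most 3t − (t−1) of the 9 are across; that first reaches 9 at t = 4, so at least 7 crossings are needed.
The plan below uses exactly 7 crossings, so it is optimal:
1. 3 prisoners → the new quay.  (the old quay: 5G 1P; the new quay: 0G 3P)
2. 1 prisoner ← the old quay.  (the old quay: 5G 2P; the new quay: 0G 2P)
3. 3 guards → the new quay.  (the old quay: 2G 2P; the new quay: 3G 2P)
4. 1 guard ← the old quay.  (the old quay: 3G 2P; the new quay: 2G 2P)
5. 2 guards and 1 prisoner → the new quay.  (the old quay: 1G 1P; the new quay: 4G 3P)
6. 1 guard ← the old quay.  (the old quay: 2G 1P; the new quay: 3G 3P)
7. 2 guards and 1 prisoner → the new quay.  (the old quay: 0G 0P; the new quay: 5G 4P)

7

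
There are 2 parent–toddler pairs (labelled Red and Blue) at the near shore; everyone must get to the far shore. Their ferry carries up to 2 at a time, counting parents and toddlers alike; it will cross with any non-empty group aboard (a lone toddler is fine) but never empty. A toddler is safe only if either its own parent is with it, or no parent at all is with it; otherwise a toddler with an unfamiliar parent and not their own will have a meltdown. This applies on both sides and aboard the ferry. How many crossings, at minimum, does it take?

5

Counting alone: each trip to the far shore takes at most 2 across and each return brings at least 1 back, so after t trips out (and t−1 returns) at most 2t − (t−1) of the 4 are across; that first reaches 4 at t = 3, so at least 5 crossings are needed.
The plan below uses exactly 5 crossings, so it is optimal:
1. parent Red and toddler Red cross → the far shore.
2. parent Red crosses ← the near shore.
3. parent Blue and parent Red cross → the far shore.
4. parent Blue crosses ← the near shore.
5. parent Blue and toddler Blue cross → the far shore.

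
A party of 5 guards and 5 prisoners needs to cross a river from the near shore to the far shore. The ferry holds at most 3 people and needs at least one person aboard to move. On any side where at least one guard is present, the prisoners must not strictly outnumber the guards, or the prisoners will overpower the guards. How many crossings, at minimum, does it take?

11

Counting alone: each trip to the far shore takes at most 3 across and each return brings at least 1 back, so after t trips out (and t−1 returns) at most 3t − (t−1) of the 10 are across; that first reaches 10 at t = 5, so at least 9 crossings are needed.
The safety rule pushes this higher. Following every safe sequence of crossings, the most of the 10 that can be at the far shore as the ferry arrives there on crossing 9 is 9 — never all 10.
So no plan with fewer than 11 crossings exists, and this one achieves 11:
1. 2 prisoners → the far shore.  (the near shore: 5G 3P; the far shore: 0G 2P)
2. 1 prisoner ← the near shore.  (the near shore: 5G 4P; the far shore: 0G 1P)
3. 3 prisoners → the far shore.  (the near shore: 5G 1P; the far shore: 0G 4P)
4. 1 prisoner ← the near shore.  (the near shore: 5G 2P; the far shore: 0G 3P)
5. 3 guards → the far shore.  (the near shore: 2G 2P; the far shore: 3G 3P)
6. 1 guard and 1 prisoner ← the near shore.  (the near shore: 3G 3P; the far shore: 2G 2P)
7. 3 guards → the far shore.  (the near shore: 0G 3P; the far shore: 5G 2P)
8. 1 prisoner ← the near shore.  (the near shore: 0G 4P; the far shore: 5G 1P)
9. 2 prisoners → the far shore.  (the near shore: 0G 2P; the far shore: 5G 3P)
10. 1 prisoner ← the near shore.  (the near shore: 0G 3P; the far shore: 5G 2P)
11. 3 prisoners → the far shore.  (the near shore: 0G 0P; the far shore: 5G 5P)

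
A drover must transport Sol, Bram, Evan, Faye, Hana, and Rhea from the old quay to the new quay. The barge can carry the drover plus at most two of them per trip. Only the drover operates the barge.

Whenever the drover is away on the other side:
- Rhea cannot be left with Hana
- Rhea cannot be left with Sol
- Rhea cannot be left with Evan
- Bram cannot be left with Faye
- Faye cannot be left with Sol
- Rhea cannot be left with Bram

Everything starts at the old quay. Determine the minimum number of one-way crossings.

Counting alone: the drover can take at most 2 across per trip to the new quay, so moving all 6 needs at least 3 loaded trips out, with a return between consecutive ones — at least 5 crossings.
The safety rule pushes this higher. Following every safe sequence of crossings, the most of the 6 that can be at the new quay as the barge arrives there on crossing 5 is 5 — never all 6.
So no plan with fewer than 7 crossings exists, and this one achieves 7:
1. Drover goes to the new quay with Faye and Rhea.  [the old quay: Bram, Evan, Hana, Sol | the new quay: Faye, Rhea]
2. Drover goes back to the old quay alone.  [the old quay: Bram, Evan, Hana, Sol | the new quay: Faye, Rhea]
3. Drover goes to the new quay with Bram and Sol.  [the old quay: Evan, Hana | the new quay: Bram, Faye, Rhea, Sol]
4. Drover goes back to the old quay with Faye and Rhea.  [the old quay: Evan, Faye, Hana, Rhea | the new quay: Bram, Sol]
5. Drover goes to the new quay with Evan and Hana.  [the old quay: Faye, Rhea | the new quay: Bram, Evan, Hana, Sol]
6. Drover goes back to the old quay alone.  [the old quay: Faye, Rhea | the new quay: Bram, Evan, Hana, Sol]
7. Drover goes to the new quay with Faye and Rhea.  [the old quay: — | the new quay: Bram, Evan, Faye, Hana, Rhea, Sol]

7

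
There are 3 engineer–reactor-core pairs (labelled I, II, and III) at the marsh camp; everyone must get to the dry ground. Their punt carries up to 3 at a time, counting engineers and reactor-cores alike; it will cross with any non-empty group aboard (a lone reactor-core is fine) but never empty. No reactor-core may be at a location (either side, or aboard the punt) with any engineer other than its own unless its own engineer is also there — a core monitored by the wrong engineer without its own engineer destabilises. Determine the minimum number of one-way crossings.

5

Counting alone: each trip to the dry ground takes at most 3 across and each return brings at least 1 back, so after t trips out (and t−1 returns) at most 3t − (t−1) of the 6 are across; that first reaches 6 at t = 3, so at least 5 crossings are needed.
The plan below uses exactly 5 crossings, so it is optimal:
1. engineer I and reactor-core I cross → the dry ground.
2. engineer I crosses ← the marsh camp.
3. engineer I, engineer II, and engineer III cross → the dry ground.
4. reactor-core I crosses ← the marsh camp.
5. reactor-core I, reactor-core II, and reactor-core III cross → the dry ground.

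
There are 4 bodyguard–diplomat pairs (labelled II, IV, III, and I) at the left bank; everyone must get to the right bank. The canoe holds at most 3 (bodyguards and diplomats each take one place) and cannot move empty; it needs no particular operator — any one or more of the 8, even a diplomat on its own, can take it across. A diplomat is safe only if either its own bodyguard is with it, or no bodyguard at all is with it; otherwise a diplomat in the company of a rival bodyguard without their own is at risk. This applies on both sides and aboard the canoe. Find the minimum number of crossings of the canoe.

Counting alone: each trip to the right bank takes at most 3 across and each return brings at least 1 back, so after t trips out (and t−1 returns) at most 3t − (t−1) of the 8 are across; that first reaches 8 at t = 4, so at least 7 crossings are needed.
The safety rule pushes this higher. Following every safe sequence of crossings, the most of the 8 that can be at the right bank as the canoe arrives there on crossing 7 is 7 — never all 8.
So no plan with fewer than 9 crossings exists, and this one achieves 9:
1. bodyguard II and diplomat II cross → the right bank.
2. bodyguard II crosses ← the left bank.
3. bodyguard II, bodyguard IV, and diplomat IV cross → the right bank.
4. bodyguard II and diplomat II cross ← the left bank.
5. bodyguard I, bodyguard II, and bodyguard III cross → the right bank.
6. diplomat IV crosses ← the left bank.
7. diplomat II and diplomat IV cross → the right bank.
8. diplomat II crosses ← the left bank.
9. diplomat I, diplomat II, and diplomat III cross → the right bank.

9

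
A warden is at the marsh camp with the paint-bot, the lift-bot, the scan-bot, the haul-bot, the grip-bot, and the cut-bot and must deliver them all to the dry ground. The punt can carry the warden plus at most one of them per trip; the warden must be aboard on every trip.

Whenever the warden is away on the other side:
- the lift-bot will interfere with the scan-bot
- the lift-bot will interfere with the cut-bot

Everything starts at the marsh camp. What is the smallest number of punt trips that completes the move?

Counting alone: the warden can take at most 1 across per trip to the dry ground, so moving all 6 needs at least 6 loaded trips out, with a return between consecutive ones — at least 11 crossings.
The safety rule pushes this higher. Following every safe sequence of crossings, the most of the 6 that can be at the dry ground as the punt arrives there on crossing 11 is 5 — never all 6.
So no plan with fewer than 13 crossings exists, and this one achieves 13:
1. Warden goes to the dry ground with the lift-bot.  [the marsh camp: the cut-bot, the grip-bot, the haul-bot, the paint-bot, the scan-bot | the dry ground: the lift-bot]
2. Warden goes back to the marsh camp alone.  [the marsh camp: the cut-bot, the grip-bot, the haul-bot, the paint-bot, the scan-bot | the dry ground: the lift-bot]
3. Warden goes to the dry ground with the paint-bot.  [the marsh camp: the cut-bot, the grip-bot, the haul-bot, the scan-bot | the dry ground: the lift-bot, the paint-bot]
4. Warden goes back to the marsh camp alone.  [the marsh camp: the cut-bot, the grip-bot, the haul-bot, the scan-bot | the dry ground: the lift-bot, the paint-bot]
5. Warden goes to the dry ground with the scan-bot.  [the marsh camp: the cut-bot, the grip-bot, the haul-bot | the dry ground: the lift-bot, the paint-bot, the scan-bot]
6. Warden goes back to the marsh camp with the lift-bot.  [the marsh camp: the cut-bot, the grip-bot, the haul-bot, the lift-bot | the dry ground: the paint-bot, the scan-bot]
7. Warden goes to the dry ground with the cut-bot.  [the marsh camp: the grip-bot, the haul-bot, the lift-bot | the dry ground: the cut-bot, the paint-bot, the scan-bot]
8. Warden goes back to the marsh camp alone.  [the marsh camp: the grip-bot, the haul-bot, the lift-bot | the dry ground: the cut-bot, the paint-bot, the scan-bot]
9. Warden goes to the dry ground with the haul-bot.  [the marsh camp: the grip-bot, the lift-bot | the dry ground: the cut-bot, the haul-bot, the paint-bot, the scan-bot]
10. Warden goes back to the marsh camp alone.  [the marsh camp: the grip-bot, the lift-bot | the dry ground: the cut-bot, the haul-bot, the paint-bot, the scan-bot]
11. Warden goes to the dry ground with the grip-bot.  [the marsh camp: the lift-bot | the dry ground: the cut-bot, the grip-bot, the haul-bot, the paint-bot, the scan-bot]
12. Warden goes back to the marsh camp alone.  [the marsh camp: the lift-bot | the dry ground: the cut-bot, the grip-bot, the haul-bot, the paint-bot, the scan-bot]
13. Warden goes to the dry ground with the lift-bot.  [the marsh camp: — | the dry ground: the cut-bot, the grip-bot, the haul-bot, the lift-bot, the paint-bot, the scan-bot]

13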